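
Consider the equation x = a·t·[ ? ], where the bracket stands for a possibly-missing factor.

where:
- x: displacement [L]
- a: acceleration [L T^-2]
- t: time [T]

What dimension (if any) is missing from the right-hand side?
[T] — time (e.g. t)

x has dimensions [L]; a·t has dimensions [L T^-1].
The bracketed factor must supply [L] / [L T^-1] = [T].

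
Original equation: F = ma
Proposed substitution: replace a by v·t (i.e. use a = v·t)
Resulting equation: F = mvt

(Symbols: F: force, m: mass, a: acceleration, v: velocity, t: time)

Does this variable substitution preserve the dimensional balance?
No

[a] = [L T^-2] and [v·t] = [L]. These differ, so the substitution replaces a quantity by one of different dimensions and the result F = mvt has LHS [L M T^-2] vs RHS [L M] — inconsistent.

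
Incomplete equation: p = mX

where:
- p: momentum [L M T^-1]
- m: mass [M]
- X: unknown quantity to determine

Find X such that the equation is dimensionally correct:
X = v (velocity), dimensions [L T^-1]

p has dimensions [L M T^-1]; the rest of the RHS (m) has dimensions [M].
So X must have dimensions [L T^-1] — X = v (velocity).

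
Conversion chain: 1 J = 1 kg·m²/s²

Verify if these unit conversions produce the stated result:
The chain is correct (no errors).

Correct: Joule is defined as kg·m²/s²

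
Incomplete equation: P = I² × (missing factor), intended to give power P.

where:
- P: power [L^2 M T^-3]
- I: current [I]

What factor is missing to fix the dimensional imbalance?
R (resistance), dimensions [I^-2 L^2 M T^-3]

P has dimensions [L^2 M T^-3] and I² has dimensions [I^2].
The missing factor must have dimensions [L^2 M T^-3] / [I^2] = [I^-2 L^2 M T^-3], i.e. resistance (R).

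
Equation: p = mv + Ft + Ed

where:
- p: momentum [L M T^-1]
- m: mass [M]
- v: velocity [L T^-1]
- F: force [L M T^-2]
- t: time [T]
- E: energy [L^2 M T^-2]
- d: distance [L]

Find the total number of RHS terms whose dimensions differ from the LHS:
1

LHS p: [L M T^-1]
- mv: [L M T^-1] ✓
- Ft: [L M T^-1] ✓
- Ed: [L^3 M T^-2] ✗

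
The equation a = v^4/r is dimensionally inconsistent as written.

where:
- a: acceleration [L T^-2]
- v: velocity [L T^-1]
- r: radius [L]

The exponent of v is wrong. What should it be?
The exponent of v should be 2: a = v^2/r

The LHS a has dimensions [L T^-2]; v has dimensions [L T^-1].
As written, the RHS v^4/r (exponent 4 on v) has dimensions [L^3 T^-4], which does not match.
With exponent 2, the RHS v^2/r has dimensions [L T^-2], matching the LHS.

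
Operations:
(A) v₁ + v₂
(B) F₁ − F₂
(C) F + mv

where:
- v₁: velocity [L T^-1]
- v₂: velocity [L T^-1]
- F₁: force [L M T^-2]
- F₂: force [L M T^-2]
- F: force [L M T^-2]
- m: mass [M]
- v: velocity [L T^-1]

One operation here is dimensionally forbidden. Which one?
(C) F + mv

(A) v₁ + v₂: v₁ [L T^-1] and v₂ [L T^-1] — same dimensions ✓
(B) F₁ − F₂: F₁ [L M T^-2] and F₂ [L M T^-2] — same dimensions ✓
(C) F + mv: F [L M T^-2] and mv [L M T^-1] — different dimensions cannot be added/subtracted ✗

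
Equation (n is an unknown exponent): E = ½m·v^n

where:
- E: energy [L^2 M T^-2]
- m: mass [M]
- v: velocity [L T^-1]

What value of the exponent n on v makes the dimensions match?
n = 2

E has dimensions [L^2 M T^-2]; v has dimensions [L T^-1].
The rest of the RHS has dimensions [M], so v^n must supply [L^2 T^-2].
With n = 2: ½m·v^2 has dimensions [L^2 M T^-2], matching the LHS ✓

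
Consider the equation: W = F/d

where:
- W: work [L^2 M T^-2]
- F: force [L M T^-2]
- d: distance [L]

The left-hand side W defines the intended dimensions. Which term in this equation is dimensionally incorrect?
The right-hand side term F/d

W has dimensions [L^2 M T^-2], but F/d has dimensions [M T^-2], so the term F/d is dimensionally wrong for W.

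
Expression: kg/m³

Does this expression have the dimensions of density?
Yes

The expression kg/m³ has dimensions [L^-3 M], which is exactly density [L^-3 M].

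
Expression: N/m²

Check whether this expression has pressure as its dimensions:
Yes

The expression N/m² has dimensions [L^-1 M T^-2], which is exactly pressure [L^-1 M T^-2].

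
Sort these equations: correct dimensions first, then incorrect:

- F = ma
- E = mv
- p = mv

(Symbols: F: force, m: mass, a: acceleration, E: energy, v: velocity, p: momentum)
Dimensionally correct: F = ma, p = mv
Dimensionally incorrect: E = mv
Ordered (correct first, then incorrect): F = ma, p = mv, E = mv

- F = ma: LHS [L M T^-2], RHS [L M T^-2] → correct ✓
- E = mv: LHS [L^2 M T^-2], RHS [L M T^-1] → incorrect ✗
- p = mv: LHS [L M T^-1], RHS [L M T^-1] → correct ✓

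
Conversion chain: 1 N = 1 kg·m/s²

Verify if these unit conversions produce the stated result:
The chain is correct (no errors).

Correct: Newton is defined as kg·m/s²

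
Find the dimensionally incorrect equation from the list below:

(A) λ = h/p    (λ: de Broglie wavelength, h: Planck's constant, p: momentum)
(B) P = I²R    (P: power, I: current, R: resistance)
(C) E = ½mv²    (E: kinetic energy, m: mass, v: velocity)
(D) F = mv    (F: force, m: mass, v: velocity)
(D) F = mv

The equation (D) F = mv is dimensionally incorrect.

LHS (F): [L M T^-2]
RHS (mv): [L M T^-1] ✗

The dimensions do not match. The other three equations balance.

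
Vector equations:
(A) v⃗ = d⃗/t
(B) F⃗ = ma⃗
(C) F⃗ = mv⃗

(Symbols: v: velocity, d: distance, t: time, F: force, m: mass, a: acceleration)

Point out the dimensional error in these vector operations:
(C) F⃗ = mv⃗

(A) v⃗ = d⃗/t: LHS [L T^-1], RHS [L T^-1] ✓ — displacement (vector) divided by time (scalar)
(B) F⃗ = ma⃗: LHS [L M T^-2], RHS [L M T^-2] ✓ — Force and acceleration are vectors, mass is a scalar
(C) F⃗ = mv⃗: LHS [L M T^-2], RHS [L M T^-1] ✗ — mass times velocity is momentum, not force; should be ma⃗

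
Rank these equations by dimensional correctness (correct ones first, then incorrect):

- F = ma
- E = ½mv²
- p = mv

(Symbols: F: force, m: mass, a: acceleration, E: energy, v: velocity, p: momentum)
Dimensionally correct: F = ma, E = ½mv², p = mv
Dimensionally incorrect: none
Ordered (correct first, then incorrect): F = ma, E = ½mv², p = mv

- F = ma: LHS [L M T^-2], RHS [L M T^-2] → correct ✓
- E = ½mv²: LHS [L^2 M T^-2], RHS [L^2 M T^-2] → correct ✓
- p = mv: LHS [L M T^-1], RHS [L M T^-1] → correct ✓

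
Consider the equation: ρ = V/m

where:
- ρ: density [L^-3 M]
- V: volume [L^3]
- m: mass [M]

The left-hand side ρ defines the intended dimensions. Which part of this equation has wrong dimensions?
The right-hand side term V/m

ρ has dimensions [L^-3 M], but V/m has dimensions [L^3 M^-1], so the term V/m is dimensionally wrong for ρ.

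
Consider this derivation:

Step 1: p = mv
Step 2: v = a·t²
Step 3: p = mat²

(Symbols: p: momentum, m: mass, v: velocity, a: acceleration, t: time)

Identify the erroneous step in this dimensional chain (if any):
Step 2

Step 1: p = mv → LHS [L M T^-1], RHS [L M T^-1] ✓
Step 2: v = a·t² → LHS [L T^-1], RHS [L] ✗

The first dimensional inconsistency appears in step 2: v = a·t²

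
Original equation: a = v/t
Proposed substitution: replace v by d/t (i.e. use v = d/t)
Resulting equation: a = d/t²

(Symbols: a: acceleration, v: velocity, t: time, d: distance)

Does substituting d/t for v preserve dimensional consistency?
Yes

[v] = [L T^-1] and [d/t] = [L T^-1]. These match, so the substitution replaces a quantity by one of the same dimensions and the result a = d/t² has LHS [L T^-2] vs RHS [L T^-2] — still consistent.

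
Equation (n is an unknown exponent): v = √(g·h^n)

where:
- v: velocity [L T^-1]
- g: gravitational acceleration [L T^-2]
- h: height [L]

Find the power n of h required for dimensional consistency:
n = 1

v has dimensions [L T^-1]; h has dimensions [L].
With n = 1: √(g·h^1) has dimensions [L T^-1], matching the LHS ✓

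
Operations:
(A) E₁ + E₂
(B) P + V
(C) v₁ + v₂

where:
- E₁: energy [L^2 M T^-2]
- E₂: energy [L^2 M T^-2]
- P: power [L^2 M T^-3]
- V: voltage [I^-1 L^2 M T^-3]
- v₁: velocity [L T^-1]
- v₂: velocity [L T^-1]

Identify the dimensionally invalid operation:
(B) P + V

(A) E₁ + E₂: E₁ [L^2 M T^-2] and E₂ [L^2 M T^-2] — same dimensions ✓
(B) P + V: P [L^2 M T^-3] and V [I^-1 L^2 M T^-3] — different dimensions cannot be added/subtracted ✗
(C) v₁ + v₂: v₁ [L T^-1] and v₂ [L T^-1] — same dimensions ✓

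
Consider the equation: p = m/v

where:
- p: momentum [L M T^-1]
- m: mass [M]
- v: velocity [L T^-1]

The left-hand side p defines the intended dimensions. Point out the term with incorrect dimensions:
The right-hand side term m/v

p has dimensions [L M T^-1], but m/v has dimensions [L^-1 M T], so the term m/v is dimensionally wrong for p.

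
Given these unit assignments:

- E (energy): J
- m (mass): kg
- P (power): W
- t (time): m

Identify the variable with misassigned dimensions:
t

The variable t (time) should have units s, not m.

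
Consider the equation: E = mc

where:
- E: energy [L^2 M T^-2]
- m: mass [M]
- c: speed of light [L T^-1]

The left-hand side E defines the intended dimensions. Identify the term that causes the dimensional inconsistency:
The right-hand side term mc

E has dimensions [L^2 M T^-2], but mc has dimensions [L M T^-1], so the term mc is dimensionally wrong for E.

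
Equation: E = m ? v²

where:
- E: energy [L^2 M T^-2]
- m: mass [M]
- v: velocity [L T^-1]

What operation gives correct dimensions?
multiplication (×): E = m × v²

E [L^2 M T^-2]; m [M]; v² [L^2 T^-2].
m × v² → [L^2 M T^-2] ✓
m ÷ v² → [L^-2 M T^2] ✗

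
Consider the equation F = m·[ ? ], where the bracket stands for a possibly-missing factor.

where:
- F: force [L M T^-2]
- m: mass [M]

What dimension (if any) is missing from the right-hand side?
[L T^-2] — acceleration (e.g. a)

F has dimensions [L M T^-2]; m has dimensions [M].
The bracketed factor must supply [L M T^-2] / [M] = [L T^-2].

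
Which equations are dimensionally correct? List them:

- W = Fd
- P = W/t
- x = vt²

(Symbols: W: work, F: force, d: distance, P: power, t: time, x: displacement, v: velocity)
Dimensionally correct: W = Fd, P = W/t
Dimensionally incorrect: x = vt²
Ordered (correct first, then incorrect): W = Fd, P = W/t, x = vt²

- W = Fd: LHS [L^2 M T^-2], RHS [L^2 M T^-2] → correct ✓
- P = W/t: LHS [L^2 M T^-3], RHS [L^2 M T^-3] → correct ✓
- x = vt²: LHS [L], RHS [L T] → incorrect ✗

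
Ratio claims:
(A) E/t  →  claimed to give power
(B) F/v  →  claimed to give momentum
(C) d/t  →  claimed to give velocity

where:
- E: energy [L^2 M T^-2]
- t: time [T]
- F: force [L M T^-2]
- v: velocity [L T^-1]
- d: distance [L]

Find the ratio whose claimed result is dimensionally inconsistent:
(B) F/v does not give momentum

(A) E/t: [L^2 M T^-3] = power [L^2 M T^-3] ✓
(B) F/v: [M T^-1] ≠ momentum [L M T^-1] ✗
(C) d/t: [L T^-1] = velocity [L T^-1] ✓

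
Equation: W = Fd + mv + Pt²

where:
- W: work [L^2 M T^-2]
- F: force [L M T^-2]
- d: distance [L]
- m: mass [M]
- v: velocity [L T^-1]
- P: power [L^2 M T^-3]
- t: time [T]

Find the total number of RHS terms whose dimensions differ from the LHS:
2

LHS W: [L^2 M T^-2]
- Fd: [L^2 M T^-2] ✓
- mv: [L M T^-1] ✗
- Pt²: [L^2 M T^-1] ✗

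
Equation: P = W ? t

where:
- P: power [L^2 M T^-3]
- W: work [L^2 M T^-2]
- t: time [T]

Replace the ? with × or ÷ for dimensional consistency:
division (÷): P = W ÷ t

P [L^2 M T^-3]; W [L^2 M T^-2]; t [T].
W × t → [L^2 M T^-1] ✗
W ÷ t → [L^2 M T^-3] ✓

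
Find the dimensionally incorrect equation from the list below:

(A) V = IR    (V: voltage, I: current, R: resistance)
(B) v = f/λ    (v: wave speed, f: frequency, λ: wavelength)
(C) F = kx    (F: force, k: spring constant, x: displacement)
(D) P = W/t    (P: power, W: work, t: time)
(B) v = f/λ

The equation (B) v = f/λ is dimensionally incorrect.

LHS (v): [L T^-1]
RHS (f/λ): [L^-1 T^-1] ✗

The dimensions do not match. The other three equations balance.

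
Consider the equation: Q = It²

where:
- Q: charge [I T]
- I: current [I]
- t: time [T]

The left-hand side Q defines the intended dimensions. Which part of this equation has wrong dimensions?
The right-hand side term It²

Q has dimensions [I T], but It² has dimensions [I T^2], so the term It² is dimensionally wrong for Q.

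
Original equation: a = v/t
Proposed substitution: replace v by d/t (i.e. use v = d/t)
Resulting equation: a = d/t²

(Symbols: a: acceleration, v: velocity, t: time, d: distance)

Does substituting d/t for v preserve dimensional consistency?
Yes

[v] = [L T^-1] and [d/t] = [L T^-1]. These match, so the substitution replaces a quantity by one of the same dimensions and the result a = d/t² has LHS [L T^-2] vs RHS [L T^-2] — still consistent.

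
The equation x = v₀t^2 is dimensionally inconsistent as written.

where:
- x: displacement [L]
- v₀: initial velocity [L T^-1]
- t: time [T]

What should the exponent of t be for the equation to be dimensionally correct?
The exponent of t should be 1: x = v₀t

The LHS x has dimensions [L]; t has dimensions [T].
As written, the RHS v₀t^2 (exponent 2 on t) has dimensions [L T], which does not match.
With exponent 1, the RHS v₀t has dimensions [L], matching the LHS.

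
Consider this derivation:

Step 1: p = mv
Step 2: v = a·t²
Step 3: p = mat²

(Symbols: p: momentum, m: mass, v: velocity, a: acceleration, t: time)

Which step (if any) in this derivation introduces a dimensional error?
Step 2

Step 1: p = mv → LHS [L M T^-1], RHS [L M T^-1] ✓
Step 2: v = a·t² → LHS [L T^-1], RHS [L] ✗

The first dimensional inconsistency appears in step 2: v = a·t²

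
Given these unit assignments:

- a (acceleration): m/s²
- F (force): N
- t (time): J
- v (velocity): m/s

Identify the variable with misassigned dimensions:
t

The variable t (time) should have units s, not J.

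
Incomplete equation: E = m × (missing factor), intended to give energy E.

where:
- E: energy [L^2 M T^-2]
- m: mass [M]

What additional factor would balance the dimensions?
v² (velocity squared), dimensions [L^2 T^-2]

E has dimensions [L^2 M T^-2] and m has dimensions [M].
The missing factor must have dimensions [L^2 M T^-2] / [M] = [L^2 T^-2], i.e. velocity squared (v²).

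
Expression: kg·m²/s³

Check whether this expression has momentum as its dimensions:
No

The expression kg·m²/s³ has dimensions [L^2 M T^-3], but momentum has dimensions [L M T^-1].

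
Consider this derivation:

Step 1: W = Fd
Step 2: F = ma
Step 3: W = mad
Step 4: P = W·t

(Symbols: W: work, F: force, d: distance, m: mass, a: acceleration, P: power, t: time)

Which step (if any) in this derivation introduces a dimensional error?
Step 4

Step 1: W = Fd → LHS [L^2 M T^-2], RHS [L^2 M T^-2] ✓
Step 2: F = ma → LHS [L M T^-2], RHS [L M T^-2] ✓
Step 3: W = mad → LHS [L^2 M T^-2], RHS [L^2 M T^-2] ✓
Step 4: P = W·t → LHS [L^2 M T^-3], RHS [L^2 M T^-1] ✗

The first dimensional inconsistency appears in step 4: P = W·t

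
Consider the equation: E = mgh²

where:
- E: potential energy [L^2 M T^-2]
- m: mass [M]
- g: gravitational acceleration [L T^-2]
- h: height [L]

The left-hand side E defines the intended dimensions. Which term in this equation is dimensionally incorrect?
The right-hand side term mgh²

E has dimensions [L^2 M T^-2], but mgh² has dimensions [L^3 M T^-2], so the term mgh² is dimensionally wrong for E.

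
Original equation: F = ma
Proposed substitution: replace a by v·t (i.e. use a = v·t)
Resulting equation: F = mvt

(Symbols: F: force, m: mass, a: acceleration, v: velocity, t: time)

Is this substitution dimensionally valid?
No

[a] = [L T^-2] and [v·t] = [L]. These differ, so the substitution replaces a quantity by one of different dimensions and the result F = mvt has LHS [L M T^-2] vs RHS [L M] — inconsistent.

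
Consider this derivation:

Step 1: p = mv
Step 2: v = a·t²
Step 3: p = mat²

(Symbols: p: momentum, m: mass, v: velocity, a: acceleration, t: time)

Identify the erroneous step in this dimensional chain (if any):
Step 2

Step 1: p = mv → LHS [L M T^-1], RHS [L M T^-1] ✓
Step 2: v = a·t² → LHS [L T^-1], RHS [L] ✗

The first dimensional inconsistency appears in step 2: v = a·t²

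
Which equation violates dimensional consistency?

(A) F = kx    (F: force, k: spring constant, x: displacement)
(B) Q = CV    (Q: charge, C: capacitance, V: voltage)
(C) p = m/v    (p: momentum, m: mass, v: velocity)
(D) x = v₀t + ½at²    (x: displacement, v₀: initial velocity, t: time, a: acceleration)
(C) p = m/v

The equation (C) p = m/v is dimensionally incorrect.

LHS (p): [L M T^-1]
RHS (m/v): [L^-1 M T] ✗

The dimensions do not match. The other three equations balance.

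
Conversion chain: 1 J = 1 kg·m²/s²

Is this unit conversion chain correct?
The chain is correct (no errors).

Correct: Joule is defined as kg·m²/s²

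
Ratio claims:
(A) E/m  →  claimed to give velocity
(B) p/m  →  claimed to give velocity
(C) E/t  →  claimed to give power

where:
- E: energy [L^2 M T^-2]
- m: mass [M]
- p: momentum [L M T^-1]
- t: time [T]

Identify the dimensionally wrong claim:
(A) E/m does not give velocity

(A) E/m: [L^2 T^-2] ≠ velocity [L T^-1] ✗
(B) p/m: [L T^-1] = velocity [L T^-1] ✓
(C) E/t: [L^2 M T^-3] = power [L^2 M T^-3] ✓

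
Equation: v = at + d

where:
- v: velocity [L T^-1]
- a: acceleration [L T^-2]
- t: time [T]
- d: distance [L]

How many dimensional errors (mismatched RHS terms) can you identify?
1

LHS v: [L T^-1]
- at: [L T^-1] ✓
- d: [L] ✗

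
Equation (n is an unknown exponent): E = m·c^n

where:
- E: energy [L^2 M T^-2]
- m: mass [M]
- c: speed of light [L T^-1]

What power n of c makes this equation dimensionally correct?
n = 2

E has dimensions [L^2 M T^-2]; c has dimensions [L T^-1].
The rest of the RHS has dimensions [M], so c^n must supply [L^2 T^-2].
With n = 2: m·c^2 has dimensions [L^2 M T^-2], matching the LHS ✓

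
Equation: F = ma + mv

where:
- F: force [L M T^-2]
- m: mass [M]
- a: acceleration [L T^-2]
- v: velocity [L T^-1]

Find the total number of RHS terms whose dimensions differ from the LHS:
1

LHS F: [L M T^-2]
- ma: [L M T^-2] ✓
- mv: [L M T^-1] ✗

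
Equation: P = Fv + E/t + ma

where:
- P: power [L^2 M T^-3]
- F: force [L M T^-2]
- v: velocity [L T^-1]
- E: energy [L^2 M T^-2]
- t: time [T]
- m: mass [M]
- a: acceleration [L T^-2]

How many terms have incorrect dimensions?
1

LHS P: [L^2 M T^-3]
- Fv: [L^2 M T^-3] ✓
- E/t: [L^2 M T^-3] ✓
- ma: [L M T^-2] ✗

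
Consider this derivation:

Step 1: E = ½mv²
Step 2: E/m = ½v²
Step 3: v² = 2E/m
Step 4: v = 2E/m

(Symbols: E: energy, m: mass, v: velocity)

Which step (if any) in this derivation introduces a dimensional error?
Step 4

Step 1: E = ½mv² → LHS [L^2 M T^-2], RHS [L^2 M T^-2] ✓
Step 2: E/m = ½v² → LHS [L^2 T^-2], RHS [L^2 T^-2] ✓
Step 3: v² = 2E/m → LHS [L^2 T^-2], RHS [L^2 T^-2] ✓
Step 4: v = 2E/m → LHS [L T^-1], RHS [L^2 T^-2] ✗

The first dimensional inconsistency appears in step 4: v = 2E/m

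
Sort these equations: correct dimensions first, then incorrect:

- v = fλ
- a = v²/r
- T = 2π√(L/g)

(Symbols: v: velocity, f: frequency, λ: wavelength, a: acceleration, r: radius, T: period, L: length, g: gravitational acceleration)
Dimensionally correct: v = fλ, a = v²/r, T = 2π√(L/g)
Dimensionally incorrect: none
Ordered (correct first, then incorrect): v = fλ, a = v²/r, T = 2π√(L/g)

- v = fλ: LHS [L T^-1], RHS [L T^-1] → correct ✓
- a = v²/r: LHS [L T^-2], RHS [L T^-2] → correct ✓
- T = 2π√(L/g): LHS [T], RHS [T] → correct ✓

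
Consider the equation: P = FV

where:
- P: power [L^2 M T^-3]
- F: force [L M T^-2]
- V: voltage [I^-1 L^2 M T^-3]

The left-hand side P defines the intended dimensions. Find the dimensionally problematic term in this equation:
The right-hand side term FV

P has dimensions [L^2 M T^-3], but FV has dimensions [I^-1 L^3 M^2 T^-5], so the term FV is dimensionally wrong for P.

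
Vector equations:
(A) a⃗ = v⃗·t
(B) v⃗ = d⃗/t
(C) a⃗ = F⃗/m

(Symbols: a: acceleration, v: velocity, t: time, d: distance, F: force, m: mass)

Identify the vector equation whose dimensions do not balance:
(A) a⃗ = v⃗·t

(A) a⃗ = v⃗·t: LHS [L T^-2], RHS [L] ✗ — acceleration is velocity per time; should be v⃗/t
(B) v⃗ = d⃗/t: LHS [L T^-1], RHS [L T^-1] ✓ — displacement (vector) divided by time (scalar)
(C) a⃗ = F⃗/m: LHS [L T^-2], RHS [L T^-2] ✓ — force (vector) divided by mass (scalar)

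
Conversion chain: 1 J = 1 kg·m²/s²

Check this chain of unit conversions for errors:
The chain is correct (no errors).

Correct: Joule is defined as kg·m²/s²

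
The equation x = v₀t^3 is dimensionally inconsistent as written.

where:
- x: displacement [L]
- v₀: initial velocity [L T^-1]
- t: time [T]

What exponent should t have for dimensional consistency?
The exponent of t should be 1: x = v₀t

The LHS x has dimensions [L]; t has dimensions [T].
As written, the RHS v₀t^3 (exponent 3 on t) has dimensions [L T^2], which does not match.
With exponent 1, the RHS v₀t has dimensions [L], matching the LHS.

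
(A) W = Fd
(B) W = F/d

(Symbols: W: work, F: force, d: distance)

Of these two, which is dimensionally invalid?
(B)

(A) W = Fd: LHS [L^2 M T^-2], RHS [L^2 M T^-2] ✓
(B) W = F/d: LHS [L^2 M T^-2], RHS [M T^-2] ✗

Expression (B) W = F/d is dimensionally incorrect.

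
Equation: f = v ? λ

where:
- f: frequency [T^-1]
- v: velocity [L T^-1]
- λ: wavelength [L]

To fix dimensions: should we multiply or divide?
division (÷): f = v ÷ λ

f [T^-1]; v [L T^-1]; λ [L].
v × λ → [L^2 T^-1] ✗
v ÷ λ → [T^-1] ✓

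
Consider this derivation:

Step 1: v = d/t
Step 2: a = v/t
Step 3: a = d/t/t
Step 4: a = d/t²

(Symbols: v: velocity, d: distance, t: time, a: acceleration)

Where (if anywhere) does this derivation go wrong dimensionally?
No step introduces an error — all steps are dimensionally consistent.

Step 1: v = d/t → LHS [L T^-1], RHS [L T^-1] ✓
Step 2: a = v/t → LHS [L T^-2], RHS [L T^-2] ✓
Step 3: a = d/t/t → LHS [L T^-2], RHS [L T^-2] ✓
Step 4: a = d/t² → LHS [L T^-2], RHS [L T^-2] ✓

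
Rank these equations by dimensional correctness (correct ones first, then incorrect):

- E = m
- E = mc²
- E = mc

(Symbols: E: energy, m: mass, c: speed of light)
Dimensionally correct: E = mc²
Dimensionally incorrect: E = m, E = mc
Ordered (correct first, then incorrect): E = mc², E = m, E = mc

- E = m: LHS [L^2 M T^-2], RHS [M] → incorrect ✗
- E = mc²: LHS [L^2 M T^-2], RHS [L^2 M T^-2] → correct ✓
- E = mc: LHS [L^2 M T^-2], RHS [L M T^-1] → incorrect ✗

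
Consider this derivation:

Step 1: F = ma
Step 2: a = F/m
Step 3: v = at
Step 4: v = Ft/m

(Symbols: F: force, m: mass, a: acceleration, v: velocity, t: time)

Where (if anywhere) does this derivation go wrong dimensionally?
No step introduces an error — all steps are dimensionally consistent.

Step 1: F = ma → LHS [L M T^-2], RHS [L M T^-2] ✓
Step 2: a = F/m → LHS [L T^-2], RHS [L T^-2] ✓
Step 3: v = at → LHS [L T^-1], RHS [L T^-1] ✓
Step 4: v = Ft/m → LHS [L T^-1], RHS [L T^-1] ✓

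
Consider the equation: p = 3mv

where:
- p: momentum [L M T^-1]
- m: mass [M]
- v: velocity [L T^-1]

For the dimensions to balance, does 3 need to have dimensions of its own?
No

p has dimensions [L M T^-1] and mv already has dimensions [L M T^-1], so the equation balances without 3 contributing any dimensions. 3 is a pure (dimensionless) number; changing or removing it would not affect dimensional consistency.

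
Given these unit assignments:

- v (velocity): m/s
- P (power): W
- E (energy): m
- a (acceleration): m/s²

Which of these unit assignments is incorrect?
E

The variable E (energy) should have units J, not m.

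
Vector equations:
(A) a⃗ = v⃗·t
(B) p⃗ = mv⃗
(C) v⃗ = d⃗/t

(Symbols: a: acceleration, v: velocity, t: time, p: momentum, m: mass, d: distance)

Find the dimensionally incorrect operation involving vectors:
(A) a⃗ = v⃗·t

(A) a⃗ = v⃗·t: LHS [L T^-2], RHS [L] ✗ — acceleration is velocity per time; should be v⃗/t
(B) p⃗ = mv⃗: LHS [L M T^-1], RHS [L M T^-1] ✓ — mass (scalar) times velocity (vector)
(C) v⃗ = d⃗/t: LHS [L T^-1], RHS [L T^-1] ✓ — displacement (vector) divided by time (scalar)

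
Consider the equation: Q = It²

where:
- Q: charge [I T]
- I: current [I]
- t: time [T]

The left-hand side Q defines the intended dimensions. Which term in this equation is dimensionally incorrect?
The right-hand side term It²

Q has dimensions [I T], but It² has dimensions [I T^2], so the term It² is dimensionally wrong for Q.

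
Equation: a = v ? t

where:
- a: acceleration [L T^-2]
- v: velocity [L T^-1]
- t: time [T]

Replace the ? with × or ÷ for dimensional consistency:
division (÷): a = v ÷ t

a [L T^-2]; v [L T^-1]; t [T].
v × t → [L] ✗
v ÷ t → [L T^-2] ✓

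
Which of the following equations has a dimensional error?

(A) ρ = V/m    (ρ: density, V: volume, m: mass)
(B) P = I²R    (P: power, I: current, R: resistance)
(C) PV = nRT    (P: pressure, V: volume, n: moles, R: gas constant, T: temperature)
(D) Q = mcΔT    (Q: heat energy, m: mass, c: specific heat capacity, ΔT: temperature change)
(A) ρ = V/m

The equation (A) ρ = V/m is dimensionally incorrect.

LHS (ρ): [L^-3 M]
RHS (V/m): [L^3 M^-1] ✗

The dimensions do not match. The other three equations balance.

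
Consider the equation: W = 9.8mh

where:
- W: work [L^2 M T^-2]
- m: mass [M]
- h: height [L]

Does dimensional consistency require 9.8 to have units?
Yes

W has dimensions [L^2 M T^-2], while mh alone has dimensions [L M]. For the equation to balance, the factor 9.8 must carry dimensions [L T^-2] — it is a dimensional constant (a numerical value of a physical quantity with its units suppressed), not a pure number.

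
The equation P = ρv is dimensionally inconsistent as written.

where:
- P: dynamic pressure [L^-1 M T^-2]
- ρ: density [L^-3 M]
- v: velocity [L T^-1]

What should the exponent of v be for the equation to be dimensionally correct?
The exponent of v should be 2: P = ρv^2

The LHS P has dimensions [L^-1 M T^-2]; v has dimensions [L T^-1].
As written, the RHS ρv (exponent 1 on v) has dimensions [L^-2 M T^-1], which does not match.
With exponent 2, the RHS ρv^2 has dimensions [L^-1 M T^-2], matching the LHS.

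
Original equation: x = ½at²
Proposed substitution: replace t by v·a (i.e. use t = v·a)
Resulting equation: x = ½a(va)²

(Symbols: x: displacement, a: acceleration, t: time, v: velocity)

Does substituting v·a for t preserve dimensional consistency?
No

[t] = [T] and [v·a] = [L^2 T^-3]. These differ, so the substitution replaces a quantity by one of different dimensions and the result x = ½a(va)² has LHS [L] vs RHS [L^5 T^-8] — inconsistent.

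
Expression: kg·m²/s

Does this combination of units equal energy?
No

The expression kg·m²/s has dimensions [L^2 M T^-1], but energy has dimensions [L^2 M T^-2].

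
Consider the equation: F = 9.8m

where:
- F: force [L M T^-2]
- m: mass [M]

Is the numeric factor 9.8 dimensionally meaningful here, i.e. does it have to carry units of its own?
Yes

F has dimensions [L M T^-2], while m alone has dimensions [M]. For the equation to balance, the factor 9.8 must carry dimensions [L T^-2] — it is a dimensional constant (a numerical value of a physical quantity with its units suppressed), not a pure number.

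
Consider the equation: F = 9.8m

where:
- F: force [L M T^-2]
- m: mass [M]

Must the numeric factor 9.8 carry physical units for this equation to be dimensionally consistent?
Yes

F has dimensions [L M T^-2], while m alone has dimensions [M]. For the equation to balance, the factor 9.8 must carry dimensions [L T^-2] — it is a dimensional constant (a numerical value of a physical quantity with its units suppressed), not a pure number.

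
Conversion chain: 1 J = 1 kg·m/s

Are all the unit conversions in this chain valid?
The chain is incorrect (it contains an error).

Incorrect: Joule is kg·m²/s², not kg·m/s (that is momentum)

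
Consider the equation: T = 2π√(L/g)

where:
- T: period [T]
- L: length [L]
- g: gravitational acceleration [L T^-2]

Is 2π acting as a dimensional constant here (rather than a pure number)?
No

T has dimensions [T] and √(L/g) already has dimensions [T], so the equation balances without 2π contributing any dimensions. 2π is a pure (dimensionless) number; changing or removing it would not affect dimensional consistency.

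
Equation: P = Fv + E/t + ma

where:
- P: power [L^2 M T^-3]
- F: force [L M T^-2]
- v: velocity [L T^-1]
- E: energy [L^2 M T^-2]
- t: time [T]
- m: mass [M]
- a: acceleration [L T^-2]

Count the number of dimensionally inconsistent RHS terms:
1

LHS P: [L^2 M T^-3]
- Fv: [L^2 M T^-3] ✓
- E/t: [L^2 M T^-3] ✓
- ma: [L M T^-2] ✗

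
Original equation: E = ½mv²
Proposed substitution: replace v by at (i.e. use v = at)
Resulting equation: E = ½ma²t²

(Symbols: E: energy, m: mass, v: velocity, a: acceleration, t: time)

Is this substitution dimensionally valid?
Yes

[v] = [L T^-1] and [at] = [L T^-1]. These match, so the substitution replaces a quantity by one of the same dimensions and the result E = ½ma²t² has LHS [L^2 M T^-2] vs RHS [L^2 M T^-2] — still consistent.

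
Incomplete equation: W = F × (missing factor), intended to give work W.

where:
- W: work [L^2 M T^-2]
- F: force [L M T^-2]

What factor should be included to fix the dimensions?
d (distance), dimensions [L]

W has dimensions [L^2 M T^-2] and F has dimensions [L M T^-2].
The missing factor must have dimensions [L^2 M T^-2] / [L M T^-2] = [L], i.e. distance (d).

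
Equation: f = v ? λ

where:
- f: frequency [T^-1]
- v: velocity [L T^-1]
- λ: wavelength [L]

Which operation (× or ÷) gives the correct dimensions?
division (÷): f = v ÷ λ

f [T^-1]; v [L T^-1]; λ [L].
v × λ → [L^2 T^-1] ✗
v ÷ λ → [T^-1] ✓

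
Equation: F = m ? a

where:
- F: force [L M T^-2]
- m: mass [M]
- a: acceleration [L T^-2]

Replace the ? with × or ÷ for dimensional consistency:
multiplication (×): F = m × a

F [L M T^-2]; m [M]; a [L T^-2].
m × a → [L M T^-2] ✓
m ÷ a → [L^-1 M T^2] ✗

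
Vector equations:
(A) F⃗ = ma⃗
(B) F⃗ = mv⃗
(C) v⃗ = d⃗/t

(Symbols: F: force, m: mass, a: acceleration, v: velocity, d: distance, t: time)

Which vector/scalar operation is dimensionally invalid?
(B) F⃗ = mv⃗

(A) F⃗ = ma⃗: LHS [L M T^-2], RHS [L M T^-2] ✓ — Force and acceleration are vectors, mass is a scalar
(B) F⃗ = mv⃗: LHS [L M T^-2], RHS [L M T^-1] ✗ — mass times velocity is momentum, not force; should be ma⃗
(C) v⃗ = d⃗/t: LHS [L T^-1], RHS [L T^-1] ✓ — displacement (vector) divided by time (scalar)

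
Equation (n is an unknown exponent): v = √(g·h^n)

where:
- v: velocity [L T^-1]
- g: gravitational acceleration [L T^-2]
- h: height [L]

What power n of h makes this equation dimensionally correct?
n = 1

v has dimensions [L T^-1]; h has dimensions [L].
With n = 1: √(g·h^1) has dimensions [L T^-1], matching the LHS ✓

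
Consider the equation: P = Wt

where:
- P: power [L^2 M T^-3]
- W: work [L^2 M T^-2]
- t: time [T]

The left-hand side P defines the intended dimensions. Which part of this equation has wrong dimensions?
The right-hand side term Wt

P has dimensions [L^2 M T^-3], but Wt has dimensions [L^2 M T^-1], so the term Wt is dimensionally wrong for P.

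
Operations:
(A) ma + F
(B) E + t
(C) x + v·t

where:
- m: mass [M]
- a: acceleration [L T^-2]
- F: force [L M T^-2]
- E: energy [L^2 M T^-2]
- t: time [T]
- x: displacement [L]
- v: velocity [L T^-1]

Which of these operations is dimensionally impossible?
(B) E + t

(A) ma + F: ma [L M T^-2] and F [L M T^-2] — same dimensions ✓
(B) E + t: E [L^2 M T^-2] and t [T] — different dimensions cannot be added/subtracted ✗
(C) x + v·t: x [L] and v·t [L] — same dimensions ✓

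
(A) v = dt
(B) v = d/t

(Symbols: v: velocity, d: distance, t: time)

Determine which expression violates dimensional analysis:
(A)

(A) v = dt: LHS [L T^-1], RHS [L T] ✗
(B) v = d/t: LHS [L T^-1], RHS [L T^-1] ✓

Expression (A) v = dt is dimensionally incorrect.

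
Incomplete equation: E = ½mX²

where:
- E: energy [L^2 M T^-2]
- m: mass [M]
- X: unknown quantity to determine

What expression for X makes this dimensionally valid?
X = v (velocity), dimensions [L T^-1]

E has dimensions [L^2 M T^-2]; the rest of the RHS (½m) has dimensions [M].
So X² must have dimensions [L^2 T^-2], i.e. X has dimensions [L T^-1] — X = v (velocity).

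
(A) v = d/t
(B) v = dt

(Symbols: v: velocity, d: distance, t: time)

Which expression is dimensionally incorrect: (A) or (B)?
(B)

(A) v = d/t: LHS [L T^-1], RHS [L T^-1] ✓
(B) v = dt: LHS [L T^-1], RHS [L T] ✗

Expression (B) v = dt is dimensionally incorrect.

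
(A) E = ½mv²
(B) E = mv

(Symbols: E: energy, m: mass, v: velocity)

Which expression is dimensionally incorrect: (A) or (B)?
(B)

(A) E = ½mv²: LHS [L^2 M T^-2], RHS [L^2 M T^-2] ✓
(B) E = mv: LHS [L^2 M T^-2], RHS [L M T^-1] ✗

Expression (B) E = mv is dimensionally incorrect.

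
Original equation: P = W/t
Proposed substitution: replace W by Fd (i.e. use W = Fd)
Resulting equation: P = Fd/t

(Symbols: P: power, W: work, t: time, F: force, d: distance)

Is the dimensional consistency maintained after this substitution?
Yes

[W] = [L^2 M T^-2] and [Fd] = [L^2 M T^-2]. These match, so the substitution replaces a quantity by one of the same dimensions and the result P = Fd/t has LHS [L^2 M T^-3] vs RHS [L^2 M T^-3] — still consistent.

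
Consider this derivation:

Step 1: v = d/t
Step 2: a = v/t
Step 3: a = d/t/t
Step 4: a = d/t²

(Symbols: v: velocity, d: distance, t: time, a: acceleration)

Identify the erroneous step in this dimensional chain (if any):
No step introduces an error — all steps are dimensionally consistent.

Step 1: v = d/t → LHS [L T^-1], RHS [L T^-1] ✓
Step 2: a = v/t → LHS [L T^-2], RHS [L T^-2] ✓
Step 3: a = d/t/t → LHS [L T^-2], RHS [L T^-2] ✓
Step 4: a = d/t² → LHS [L T^-2], RHS [L T^-2] ✓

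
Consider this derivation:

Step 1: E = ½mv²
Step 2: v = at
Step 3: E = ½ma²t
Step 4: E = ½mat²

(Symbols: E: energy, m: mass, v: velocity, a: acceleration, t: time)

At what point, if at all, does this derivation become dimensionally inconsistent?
Step 3

Step 1: E = ½mv² → LHS [L^2 M T^-2], RHS [L^2 M T^-2] ✓
Step 2: v = at → LHS [L T^-1], RHS [L T^-1] ✓
Step 3: E = ½ma²t → LHS [L^2 M T^-2], RHS [L^2 M T^-3] ✗

The first dimensional inconsistency appears in step 3: E = ½ma²t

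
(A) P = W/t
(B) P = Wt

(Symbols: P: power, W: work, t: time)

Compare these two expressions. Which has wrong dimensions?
(B)

(A) P = W/t: LHS [L^2 M T^-3], RHS [L^2 M T^-3] ✓
(B) P = Wt: LHS [L^2 M T^-3], RHS [L^2 M T^-1] ✗

Expression (B) P = Wt is dimensionally incorrect.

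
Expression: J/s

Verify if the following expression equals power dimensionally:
Yes

The expression J/s has dimensions [L^2 M T^-3], which is exactly power [L^2 M T^-3].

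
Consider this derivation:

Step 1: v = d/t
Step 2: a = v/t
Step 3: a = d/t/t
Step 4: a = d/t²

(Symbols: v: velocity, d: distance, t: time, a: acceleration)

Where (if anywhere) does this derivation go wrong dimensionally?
No step introduces an error — all steps are dimensionally consistent.

Step 1: v = d/t → LHS [L T^-1], RHS [L T^-1] ✓
Step 2: a = v/t → LHS [L T^-2], RHS [L T^-2] ✓
Step 3: a = d/t/t → LHS [L T^-2], RHS [L T^-2] ✓
Step 4: a = d/t² → LHS [L T^-2], RHS [L T^-2] ✓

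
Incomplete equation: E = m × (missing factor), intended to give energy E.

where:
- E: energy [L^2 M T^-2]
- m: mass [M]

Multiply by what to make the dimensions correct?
v² (velocity squared), dimensions [L^2 T^-2]

E has dimensions [L^2 M T^-2] and m has dimensions [M].
The missing factor must have dimensions [L^2 M T^-2] / [M] = [L^2 T^-2], i.e. velocity squared (v²).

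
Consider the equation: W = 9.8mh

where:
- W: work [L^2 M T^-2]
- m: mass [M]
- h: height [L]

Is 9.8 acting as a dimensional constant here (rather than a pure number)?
Yes

W has dimensions [L^2 M T^-2], while mh alone has dimensions [L M]. For the equation to balance, the factor 9.8 must carry dimensions [L T^-2] — it is a dimensional constant (a numerical value of a physical quantity with its units suppressed), not a pure number.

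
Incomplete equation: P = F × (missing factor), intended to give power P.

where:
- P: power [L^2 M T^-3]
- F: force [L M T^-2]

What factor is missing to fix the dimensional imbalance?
v (velocity), dimensions [L T^-1]

P has dimensions [L^2 M T^-3] and F has dimensions [L M T^-2].
The missing factor must have dimensions [L^2 M T^-3] / [L M T^-2] = [L T^-1], i.e. velocity (v).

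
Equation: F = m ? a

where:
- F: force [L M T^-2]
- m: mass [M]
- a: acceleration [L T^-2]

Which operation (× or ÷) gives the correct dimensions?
multiplication (×): F = m × a

F [L M T^-2]; m [M]; a [L T^-2].
m × a → [L M T^-2] ✓
m ÷ a → [L^-1 M T^2] ✗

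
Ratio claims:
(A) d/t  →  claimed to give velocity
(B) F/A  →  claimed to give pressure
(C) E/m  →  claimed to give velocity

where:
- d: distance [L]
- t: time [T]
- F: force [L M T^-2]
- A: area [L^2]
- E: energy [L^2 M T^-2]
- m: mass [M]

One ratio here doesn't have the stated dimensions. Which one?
(C) E/m does not give velocity

(A) d/t: [L T^-1] = velocity [L T^-1] ✓
(B) F/A: [L^-1 M T^-2] = pressure [L^-1 M T^-2] ✓
(C) E/m: [L^2 T^-2] ≠ velocity [L T^-1] ✗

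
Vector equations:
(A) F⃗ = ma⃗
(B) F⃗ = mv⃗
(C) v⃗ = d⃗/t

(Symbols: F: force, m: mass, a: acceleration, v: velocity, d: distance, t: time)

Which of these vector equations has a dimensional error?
(B) F⃗ = mv⃗

(A) F⃗ = ma⃗: LHS [L M T^-2], RHS [L M T^-2] ✓ — Force and acceleration are vectors, mass is a scalar
(B) F⃗ = mv⃗: LHS [L M T^-2], RHS [L M T^-1] ✗ — mass times velocity is momentum, not force; should be ma⃗
(C) v⃗ = d⃗/t: LHS [L T^-1], RHS [L T^-1] ✓ — displacement (vector) divided by time (scalar)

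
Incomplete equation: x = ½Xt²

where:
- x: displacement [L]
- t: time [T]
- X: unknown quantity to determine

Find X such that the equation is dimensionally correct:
X = a (acceleration), dimensions [L T^-2]

x has dimensions [L]; the rest of the RHS (½ t²) has dimensions [T^2].
So X must have dimensions [L T^-2] — X = a (acceleration).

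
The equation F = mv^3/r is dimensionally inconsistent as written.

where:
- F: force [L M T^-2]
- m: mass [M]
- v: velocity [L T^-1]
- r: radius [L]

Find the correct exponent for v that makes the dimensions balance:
The exponent of v should be 2: F = mv^2/r

The LHS F has dimensions [L M T^-2]; v has dimensions [L T^-1].
As written, the RHS mv^3/r (exponent 3 on v) has dimensions [L^2 M T^-3], which does not match.
With exponent 2, the RHS mv^2/r has dimensions [L M T^-2], matching the LHS.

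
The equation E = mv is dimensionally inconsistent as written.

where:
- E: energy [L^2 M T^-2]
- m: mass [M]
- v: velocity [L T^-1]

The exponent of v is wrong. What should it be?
The exponent of v should be 2: E = mv^2

The LHS E has dimensions [L^2 M T^-2]; v has dimensions [L T^-1].
As written, the RHS mv (exponent 1 on v) has dimensions [L M T^-1], which does not match.
With exponent 2, the RHS mv^2 has dimensions [L^2 M T^-2], matching the LHS.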